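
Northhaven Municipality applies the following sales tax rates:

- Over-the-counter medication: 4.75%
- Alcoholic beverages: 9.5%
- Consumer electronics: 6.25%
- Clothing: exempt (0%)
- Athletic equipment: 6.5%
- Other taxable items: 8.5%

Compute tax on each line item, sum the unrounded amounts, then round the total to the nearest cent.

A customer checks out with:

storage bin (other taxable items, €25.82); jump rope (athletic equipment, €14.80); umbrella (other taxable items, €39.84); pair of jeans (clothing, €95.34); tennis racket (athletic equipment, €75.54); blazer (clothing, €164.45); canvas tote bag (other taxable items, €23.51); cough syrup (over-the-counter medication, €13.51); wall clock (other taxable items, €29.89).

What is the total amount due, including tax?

€499.33

Storage bin €25.82: other taxable items → 8.5% → €2.1947
Jump rope €14.80: athletic equipment → 6.5% → €0.962
Umbrella €39.84: other taxable items → 8.5% → €3.3864
Pair of jeans €95.34: clothing → 0% → €0.00
Tennis racket €75.54: athletic equipment → 6.5% → €4.9101
Blazer €164.45: clothing → 0% → €0.00
Canvas tote bag €23.51: other taxable items → 8.5% → €1.99835
Cough syrup €13.51: over-the-counter medication → 4.75% → €0.641725
Wall clock €29.89: other taxable items → 8.5% → €2.54065
Subtotal = €482.70; unrounded tax = €16.633925 → €16.63; total due = €499.33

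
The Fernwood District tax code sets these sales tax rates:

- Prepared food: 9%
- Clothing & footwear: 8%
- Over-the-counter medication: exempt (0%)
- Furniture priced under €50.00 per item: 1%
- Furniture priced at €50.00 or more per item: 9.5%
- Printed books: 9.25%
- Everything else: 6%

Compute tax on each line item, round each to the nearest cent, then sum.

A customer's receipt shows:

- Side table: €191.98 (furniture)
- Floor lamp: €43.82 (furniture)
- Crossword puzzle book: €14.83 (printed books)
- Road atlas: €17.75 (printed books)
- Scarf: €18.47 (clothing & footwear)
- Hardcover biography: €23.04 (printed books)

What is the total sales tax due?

Side table €191.98: furniture, €50.00 or more → 9.5% → €18.24
Floor lamp €43.82: furniture, under €50.00 → 1% → €0.44
Crossword puzzle book €14.83: printed books → 9.25% → €1.37
Road atlas €17.75: printed books → 9.25% → €1.64
Scarf €18.47: clothing & footwear → 8% → €1.48
Hardcover biography €23.04: printed books → 9.25% → €2.13
Total tax = €18.24 + €0.44 + €1.37 + €1.64 + €1.48 + €2.13 = €25.30

€25.30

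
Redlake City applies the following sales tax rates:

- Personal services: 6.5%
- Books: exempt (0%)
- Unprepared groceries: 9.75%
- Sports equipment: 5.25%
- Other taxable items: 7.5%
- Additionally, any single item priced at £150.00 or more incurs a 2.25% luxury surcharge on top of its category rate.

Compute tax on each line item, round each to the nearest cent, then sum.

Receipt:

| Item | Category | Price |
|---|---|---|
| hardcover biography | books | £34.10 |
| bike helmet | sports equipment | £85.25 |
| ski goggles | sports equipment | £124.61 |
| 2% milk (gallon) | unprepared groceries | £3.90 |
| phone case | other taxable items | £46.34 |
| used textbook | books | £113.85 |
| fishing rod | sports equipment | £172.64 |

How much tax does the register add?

£27.83

Hardcover biography £34.10: books → 0% → £0.00
Bike helmet £85.25: sports equipment → 5.25% → £4.48
Ski goggles £124.61: sports equipment → 5.25% → £6.54
2% milk (gallon) £3.90: unprepared groceries → 9.75% → £0.38
Phone case £46.34: other taxable items → 7.5% → £3.48
Used textbook £113.85: books → 0% → £0.00
Fishing rod £172.64: sports equipment → 5.25% + 2.25% surcharge = 7.5% → £12.95
Total tax = £4.48 + £6.54 + £0.38 + £3.48 + £12.95 = £27.83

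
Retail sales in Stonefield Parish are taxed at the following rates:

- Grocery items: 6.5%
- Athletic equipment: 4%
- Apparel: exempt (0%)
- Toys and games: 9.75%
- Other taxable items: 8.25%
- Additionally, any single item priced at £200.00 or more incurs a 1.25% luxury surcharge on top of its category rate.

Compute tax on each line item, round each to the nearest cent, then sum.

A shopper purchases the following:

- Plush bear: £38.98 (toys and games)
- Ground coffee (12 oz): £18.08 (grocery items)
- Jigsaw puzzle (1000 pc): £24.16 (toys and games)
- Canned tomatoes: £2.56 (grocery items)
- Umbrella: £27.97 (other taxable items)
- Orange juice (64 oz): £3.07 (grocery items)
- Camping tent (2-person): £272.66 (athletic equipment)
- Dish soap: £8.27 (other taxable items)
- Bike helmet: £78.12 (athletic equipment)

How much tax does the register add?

Plush bear £38.98: toys and games → 9.75% → £3.80
Ground coffee (12 oz) £18.08: grocery items → 6.5% → £1.18
Jigsaw puzzle (1000 pc) £24.16: toys and games → 9.75% → £2.36
Canned tomatoes £2.56: grocery items → 6.5% → £0.17
Umbrella £27.97: other taxable items → 8.25% → £2.31
Orange juice (64 oz) £3.07: grocery items → 6.5% → £0.20
Camping tent (2-person) £272.66: athletic equipment → 4% + 1.25% surcharge = 5.25% → £14.31
Dish soap £8.27: other taxable items → 8.25% → £0.68
Bike helmet £78.12: athletic equipment → 4% → £3.12
Total tax = £3.80 + £1.18 + £2.36 + £0.17 + £2.31 + £0.20 + £14.31 + £0.68 + £3.12 = £28.13

£28.13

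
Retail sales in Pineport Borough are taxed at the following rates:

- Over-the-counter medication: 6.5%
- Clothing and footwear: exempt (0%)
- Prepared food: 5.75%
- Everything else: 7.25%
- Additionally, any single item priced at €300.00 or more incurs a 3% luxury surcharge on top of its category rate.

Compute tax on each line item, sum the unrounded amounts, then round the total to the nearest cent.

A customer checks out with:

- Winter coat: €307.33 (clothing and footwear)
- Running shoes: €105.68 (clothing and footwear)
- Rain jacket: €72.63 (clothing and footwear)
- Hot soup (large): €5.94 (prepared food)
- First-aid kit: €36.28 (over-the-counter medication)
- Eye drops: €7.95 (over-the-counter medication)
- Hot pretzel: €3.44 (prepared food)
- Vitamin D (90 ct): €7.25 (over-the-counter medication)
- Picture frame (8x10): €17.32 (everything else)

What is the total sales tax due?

Winter coat €307.33: clothing and footwear → 0% + 3% surcharge = 3% → €9.2199
Running shoes €105.68: clothing and footwear → 0% → €0.00
Rain jacket €72.63: clothing and footwear → 0% → €0.00
Hot soup (large) €5.94: prepared food → 5.75% → €0.34155
First-aid kit €36.28: over-the-counter medication → 6.5% → €2.3582
Eye drops €7.95: over-the-counter medication → 6.5% → €0.51675
Hot pretzel €3.44: prepared food → 5.75% → €0.1978
Vitamin D (90 ct) €7.25: over-the-counter medication → 6.5% → €0.47125
Picture frame (8x10) €17.32: everything else → 7.25% → €1.2557
Unrounded tax sum = €14.36115 → €14.36

€14.36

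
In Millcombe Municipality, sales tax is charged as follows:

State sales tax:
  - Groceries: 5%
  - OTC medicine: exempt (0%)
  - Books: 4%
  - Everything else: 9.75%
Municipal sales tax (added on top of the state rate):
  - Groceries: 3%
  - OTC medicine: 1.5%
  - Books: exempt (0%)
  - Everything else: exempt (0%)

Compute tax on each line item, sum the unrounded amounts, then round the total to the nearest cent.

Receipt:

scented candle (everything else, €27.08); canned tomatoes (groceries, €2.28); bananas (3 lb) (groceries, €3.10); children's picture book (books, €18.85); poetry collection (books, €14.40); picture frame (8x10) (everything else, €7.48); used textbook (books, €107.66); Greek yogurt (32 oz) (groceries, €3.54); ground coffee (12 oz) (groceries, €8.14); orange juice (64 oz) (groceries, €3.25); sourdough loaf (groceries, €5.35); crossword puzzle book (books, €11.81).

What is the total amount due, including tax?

Scented candle €27.08: everything else → 9.75% + 0% municipal = 9.75% → €2.6403
Canned tomatoes €2.28: groceries → 5% + 3% municipal = 8% → €0.1824
Bananas (3 lb) €3.10: groceries → 5% + 3% municipal = 8% → €0.248
Children's picture book €18.85: books → 4% + 0% municipal = 4% → €0.754
Poetry collection €14.40: books → 4% + 0% municipal = 4% → €0.576
Picture frame (8x10) €7.48: everything else → 9.75% + 0% municipal = 9.75% → €0.7293
Used textbook €107.66: books → 4% + 0% municipal = 4% → €4.3064
Greek yogurt (32 oz) €3.54: groceries → 5% + 3% municipal = 8% → €0.2832
Ground coffee (12 oz) €8.14: groceries → 5% + 3% municipal = 8% → €0.6512
Orange juice (64 oz) €3.25: groceries → 5% + 3% municipal = 8% → €0.26
Sourdough loaf €5.35: groceries → 5% + 3% municipal = 8% → €0.428
Crossword puzzle book €11.81: books → 4% + 0% municipal = 4% → €0.4724
Subtotal = €212.94; unrounded tax = €11.5312 → €11.53; total due = €224.47

€224.47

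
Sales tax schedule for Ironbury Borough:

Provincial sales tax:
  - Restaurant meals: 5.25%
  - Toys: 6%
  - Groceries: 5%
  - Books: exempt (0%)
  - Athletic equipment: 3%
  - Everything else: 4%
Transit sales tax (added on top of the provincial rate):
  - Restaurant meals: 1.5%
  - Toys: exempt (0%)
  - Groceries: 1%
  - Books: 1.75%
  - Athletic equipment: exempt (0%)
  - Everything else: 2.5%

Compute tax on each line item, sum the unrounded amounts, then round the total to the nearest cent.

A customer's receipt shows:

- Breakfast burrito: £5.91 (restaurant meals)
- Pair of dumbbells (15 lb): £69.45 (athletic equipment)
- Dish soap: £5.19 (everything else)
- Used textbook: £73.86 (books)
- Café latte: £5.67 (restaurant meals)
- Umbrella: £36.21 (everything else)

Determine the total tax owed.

£6.85

Breakfast burrito £5.91: restaurant meals → 5.25% + 1.5% transit = 6.75% → £0.398925
Pair of dumbbells (15 lb) £69.45: athletic equipment → 3% + 0% transit = 3% → £2.0835
Dish soap £5.19: everything else → 4% + 2.5% transit = 6.5% → £0.33735
Used textbook £73.86: books → 0% + 1.75% transit = 1.75% → £1.29255
Café latte £5.67: restaurant meals → 5.25% + 1.5% transit = 6.75% → £0.382725
Umbrella £36.21: everything else → 4% + 2.5% transit = 6.5% → £2.35365
Unrounded tax sum = £6.8487 → £6.85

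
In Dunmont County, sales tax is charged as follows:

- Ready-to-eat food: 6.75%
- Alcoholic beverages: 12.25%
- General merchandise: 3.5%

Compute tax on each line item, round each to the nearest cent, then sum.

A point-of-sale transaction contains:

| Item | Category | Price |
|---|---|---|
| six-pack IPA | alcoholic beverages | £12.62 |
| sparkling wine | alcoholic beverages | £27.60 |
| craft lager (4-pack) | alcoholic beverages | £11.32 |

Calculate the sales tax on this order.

Six-pack IPA £12.62: alcoholic beverages → 12.25% → £1.55
Sparkling wine £27.60: alcoholic beverages → 12.25% → £3.38
Craft lager (4-pack) £11.32: alcoholic beverages → 12.25% → £1.39
Total tax = £1.55 + £3.38 + £1.39 = £6.32

£6.32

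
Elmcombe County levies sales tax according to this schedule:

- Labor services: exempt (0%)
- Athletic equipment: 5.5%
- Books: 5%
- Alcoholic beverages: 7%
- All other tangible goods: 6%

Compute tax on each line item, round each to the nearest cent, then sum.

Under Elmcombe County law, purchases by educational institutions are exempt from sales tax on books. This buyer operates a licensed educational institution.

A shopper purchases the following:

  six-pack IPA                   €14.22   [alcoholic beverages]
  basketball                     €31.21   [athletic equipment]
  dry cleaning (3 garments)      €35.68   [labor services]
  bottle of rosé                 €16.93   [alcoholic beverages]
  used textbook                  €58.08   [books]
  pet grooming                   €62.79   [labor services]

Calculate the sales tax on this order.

€3.91

Six-pack IPA €14.22: alcoholic beverages → 7% → €1.00
Basketball €31.21: athletic equipment → 5.5% → €1.72
Dry cleaning (3 garments) €35.68: labor services → 0% → €0.00
Bottle of rosé €16.93: alcoholic beverages → 7% → €1.19
Used textbook €58.08: books, buyer-exempt → 0% → €0.00
Pet grooming €62.79: labor services → 0% → €0.00
Total tax = €1.00 + €1.72 + €1.19 = €3.91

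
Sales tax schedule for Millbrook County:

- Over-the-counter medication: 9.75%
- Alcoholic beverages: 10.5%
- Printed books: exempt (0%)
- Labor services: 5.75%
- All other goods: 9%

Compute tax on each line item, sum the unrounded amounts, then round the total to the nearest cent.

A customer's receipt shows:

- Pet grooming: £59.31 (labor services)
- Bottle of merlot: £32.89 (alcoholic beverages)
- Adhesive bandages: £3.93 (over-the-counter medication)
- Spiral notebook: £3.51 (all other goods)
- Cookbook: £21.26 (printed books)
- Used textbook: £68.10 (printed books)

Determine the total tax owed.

Pet grooming £59.31: labor services → 5.75% → £3.410325
Bottle of merlot £32.89: alcoholic beverages → 10.5% → £3.45345
Adhesive bandages £3.93: over-the-counter medication → 9.75% → £0.383175
Spiral notebook £3.51: all other goods → 9% → £0.3159
Cookbook £21.26: printed books → 0% → £0.00
Used textbook £68.10: printed books → 0% → £0.00
Unrounded tax sum = £7.56285 → £7.56

£7.56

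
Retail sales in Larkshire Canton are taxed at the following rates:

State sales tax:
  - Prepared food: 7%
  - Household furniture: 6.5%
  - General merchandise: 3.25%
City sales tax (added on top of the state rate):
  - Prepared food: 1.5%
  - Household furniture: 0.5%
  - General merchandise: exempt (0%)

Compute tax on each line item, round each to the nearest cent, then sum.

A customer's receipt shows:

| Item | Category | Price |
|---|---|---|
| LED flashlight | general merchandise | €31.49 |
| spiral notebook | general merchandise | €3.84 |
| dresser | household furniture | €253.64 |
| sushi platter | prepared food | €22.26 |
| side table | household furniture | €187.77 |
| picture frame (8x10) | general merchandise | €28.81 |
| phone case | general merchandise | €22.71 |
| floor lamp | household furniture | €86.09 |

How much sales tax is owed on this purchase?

€41.63

LED flashlight €31.49: general merchandise → 3.25% + 0% city = 3.25% → €1.02
Spiral notebook €3.84: general merchandise → 3.25% + 0% city = 3.25% → €0.12
Dresser €253.64: household furniture → 6.5% + 0.5% city = 7% → €17.75
Sushi platter €22.26: prepared food → 7% + 1.5% city = 8.5% → €1.89
Side table €187.77: household furniture → 6.5% + 0.5% city = 7% → €13.14
Picture frame (8x10) €28.81: general merchandise → 3.25% + 0% city = 3.25% → €0.94
Phone case €22.71: general merchandise → 3.25% + 0% city = 3.25% → €0.74
Floor lamp €86.09: household furniture → 6.5% + 0.5% city = 7% → €6.03
Total tax = €1.02 + €0.12 + €17.75 + €1.89 + €13.14 + €0.94 + €0.74 + €6.03 = €41.63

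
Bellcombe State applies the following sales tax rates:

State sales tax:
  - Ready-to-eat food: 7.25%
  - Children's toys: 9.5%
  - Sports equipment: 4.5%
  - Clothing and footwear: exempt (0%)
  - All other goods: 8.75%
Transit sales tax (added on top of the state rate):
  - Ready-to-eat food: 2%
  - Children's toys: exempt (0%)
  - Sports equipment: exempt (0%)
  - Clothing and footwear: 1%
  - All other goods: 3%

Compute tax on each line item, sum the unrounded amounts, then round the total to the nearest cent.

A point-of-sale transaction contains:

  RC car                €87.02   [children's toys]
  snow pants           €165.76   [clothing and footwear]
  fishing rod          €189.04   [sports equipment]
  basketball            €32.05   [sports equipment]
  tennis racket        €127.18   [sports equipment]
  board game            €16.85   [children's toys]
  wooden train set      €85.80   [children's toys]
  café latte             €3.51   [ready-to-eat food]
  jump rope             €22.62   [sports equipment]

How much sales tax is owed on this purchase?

RC car €87.02: children's toys → 9.5% + 0% transit = 9.5% → €8.2669
Snow pants €165.76: clothing and footwear → 0% + 1% transit = 1% → €1.6576
Fishing rod €189.04: sports equipment → 4.5% + 0% transit = 4.5% → €8.5068
Basketball €32.05: sports equipment → 4.5% + 0% transit = 4.5% → €1.44225
Tennis racket €127.18: sports equipment → 4.5% + 0% transit = 4.5% → €5.7231
Board game €16.85: children's toys → 9.5% + 0% transit = 9.5% → €1.60075
Wooden train set €85.80: children's toys → 9.5% + 0% transit = 9.5% → €8.151
Café latte €3.51: ready-to-eat food → 7.25% + 2% transit = 9.25% → €0.324675
Jump rope €22.62: sports equipment → 4.5% + 0% transit = 4.5% → €1.0179
Unrounded tax sum = €36.690975 → €36.69

€36.69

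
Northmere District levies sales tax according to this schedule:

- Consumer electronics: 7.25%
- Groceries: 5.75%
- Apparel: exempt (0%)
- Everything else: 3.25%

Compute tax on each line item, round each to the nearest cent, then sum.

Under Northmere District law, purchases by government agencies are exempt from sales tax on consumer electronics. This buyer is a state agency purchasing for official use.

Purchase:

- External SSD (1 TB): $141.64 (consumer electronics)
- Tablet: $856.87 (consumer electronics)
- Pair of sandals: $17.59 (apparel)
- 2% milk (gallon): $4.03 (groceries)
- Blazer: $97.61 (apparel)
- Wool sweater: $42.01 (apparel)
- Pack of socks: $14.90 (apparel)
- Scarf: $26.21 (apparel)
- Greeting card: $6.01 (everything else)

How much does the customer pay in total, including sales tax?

$1207.30

External SSD (1 TB) $141.64: consumer electronics, buyer-exempt → 0% → $0.00
Tablet $856.87: consumer electronics, buyer-exempt → 0% → $0.00
Pair of sandals $17.59: apparel → 0% → $0.00
2% milk (gallon) $4.03: groceries → 5.75% → $0.23
Blazer $97.61: apparel → 0% → $0.00
Wool sweater $42.01: apparel → 0% → $0.00
Pack of socks $14.90: apparel → 0% → $0.00
Scarf $26.21: apparel → 0% → $0.00
Greeting card $6.01: everything else → 3.25% → $0.20
Subtotal = $1206.87; tax = $0.43; total due = $1207.30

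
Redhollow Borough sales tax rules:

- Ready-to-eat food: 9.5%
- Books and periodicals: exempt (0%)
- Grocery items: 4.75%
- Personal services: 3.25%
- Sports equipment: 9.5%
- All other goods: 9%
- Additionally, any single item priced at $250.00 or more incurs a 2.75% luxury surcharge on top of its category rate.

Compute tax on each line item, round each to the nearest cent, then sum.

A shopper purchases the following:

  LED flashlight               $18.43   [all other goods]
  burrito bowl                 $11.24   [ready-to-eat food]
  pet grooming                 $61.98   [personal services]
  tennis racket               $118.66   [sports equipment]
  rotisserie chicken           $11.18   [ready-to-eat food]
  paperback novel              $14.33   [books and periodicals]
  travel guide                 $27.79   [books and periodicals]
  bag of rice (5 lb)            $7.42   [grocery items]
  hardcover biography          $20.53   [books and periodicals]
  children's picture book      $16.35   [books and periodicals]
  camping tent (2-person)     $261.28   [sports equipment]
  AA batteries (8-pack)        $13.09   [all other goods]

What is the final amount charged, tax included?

$632.89

LED flashlight $18.43: all other goods → 9% → $1.66
Burrito bowl $11.24: ready-to-eat food → 9.5% → $1.07
Pet grooming $61.98: personal services → 3.25% → $2.01
Tennis racket $118.66: sports equipment → 9.5% → $11.27
Rotisserie chicken $11.18: ready-to-eat food → 9.5% → $1.06
Paperback novel $14.33: books and periodicals → 0% → $0.00
Travel guide $27.79: books and periodicals → 0% → $0.00
Bag of rice (5 lb) $7.42: grocery items → 4.75% → $0.35
Hardcover biography $20.53: books and periodicals → 0% → $0.00
Children's picture book $16.35: books and periodicals → 0% → $0.00
Camping tent (2-person) $261.28: sports equipment → 9.5% + 2.75% surcharge = 12.25% → $32.01
AA batteries (8-pack) $13.09: all other goods → 9% → $1.18
Subtotal = $582.28; tax = $50.61; total due = $632.89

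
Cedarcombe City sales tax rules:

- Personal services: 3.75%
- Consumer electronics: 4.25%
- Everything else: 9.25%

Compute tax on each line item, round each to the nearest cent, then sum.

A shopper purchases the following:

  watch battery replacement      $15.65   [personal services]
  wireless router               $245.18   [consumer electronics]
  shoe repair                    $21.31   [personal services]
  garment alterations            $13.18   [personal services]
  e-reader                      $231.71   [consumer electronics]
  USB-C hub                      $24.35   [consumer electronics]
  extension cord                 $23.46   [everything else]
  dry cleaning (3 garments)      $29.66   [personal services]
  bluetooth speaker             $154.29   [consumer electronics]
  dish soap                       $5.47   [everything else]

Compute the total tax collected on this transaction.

$33.53

Watch battery replacement $15.65: personal services → 3.75% → $0.59
Wireless router $245.18: consumer electronics → 4.25% → $10.42
Shoe repair $21.31: personal services → 3.75% → $0.80
Garment alterations $13.18: personal services → 3.75% → $0.49
E-reader $231.71: consumer electronics → 4.25% → $9.85
USB-C hub $24.35: consumer electronics → 4.25% → $1.03
Extension cord $23.46: everything else → 9.25% → $2.17
Dry cleaning (3 garments) $29.66: personal services → 3.75% → $1.11
Bluetooth speaker $154.29: consumer electronics → 4.25% → $6.56
Dish soap $5.47: everything else → 9.25% → $0.51
Total tax = $0.59 + $10.42 + $0.80 + $0.49 + $9.85 + $1.03 + $2.17 + $1.11 + $6.56 + $0.51 = $33.53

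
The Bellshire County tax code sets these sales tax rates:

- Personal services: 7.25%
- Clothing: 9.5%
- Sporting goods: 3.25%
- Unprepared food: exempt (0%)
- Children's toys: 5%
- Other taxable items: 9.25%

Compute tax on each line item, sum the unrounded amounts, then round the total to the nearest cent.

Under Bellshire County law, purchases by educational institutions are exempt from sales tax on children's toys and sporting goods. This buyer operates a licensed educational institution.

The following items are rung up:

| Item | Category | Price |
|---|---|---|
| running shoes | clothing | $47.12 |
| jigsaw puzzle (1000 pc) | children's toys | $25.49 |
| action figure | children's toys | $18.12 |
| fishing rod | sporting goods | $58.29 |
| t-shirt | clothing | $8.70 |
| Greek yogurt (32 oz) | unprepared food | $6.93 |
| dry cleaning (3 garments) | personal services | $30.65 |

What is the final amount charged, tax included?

Running shoes $47.12: clothing → 9.5% → $4.4764
Jigsaw puzzle (1000 pc) $25.49: children's toys, buyer-exempt → 0% → $0.00
Action figure $18.12: children's toys, buyer-exempt → 0% → $0.00
Fishing rod $58.29: sporting goods, buyer-exempt → 0% → $0.00
T-shirt $8.70: clothing → 9.5% → $0.8265
Greek yogurt (32 oz) $6.93: unprepared food → 0% → $0.00
Dry cleaning (3 garments) $30.65: personal services → 7.25% → $2.222125
Subtotal = $195.30; unrounded tax = $7.525025 → $7.53; total due = $202.83

$202.83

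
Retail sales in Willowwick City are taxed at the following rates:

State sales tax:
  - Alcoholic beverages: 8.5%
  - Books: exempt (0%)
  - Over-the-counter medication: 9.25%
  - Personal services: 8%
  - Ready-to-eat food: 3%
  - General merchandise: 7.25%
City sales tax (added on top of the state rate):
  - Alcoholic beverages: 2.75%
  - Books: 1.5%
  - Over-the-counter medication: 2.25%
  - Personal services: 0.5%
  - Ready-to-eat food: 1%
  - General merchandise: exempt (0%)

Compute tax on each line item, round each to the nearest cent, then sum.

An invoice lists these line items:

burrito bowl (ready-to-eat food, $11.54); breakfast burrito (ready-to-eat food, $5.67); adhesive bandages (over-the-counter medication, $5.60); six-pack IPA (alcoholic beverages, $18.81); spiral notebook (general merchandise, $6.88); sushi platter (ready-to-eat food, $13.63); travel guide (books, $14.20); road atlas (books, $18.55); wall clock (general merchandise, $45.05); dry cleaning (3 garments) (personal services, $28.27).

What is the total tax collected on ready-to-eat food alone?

$1.24

Burrito bowl $11.54: ready-to-eat food → 3% + 1% city = 4% → $0.46
Breakfast burrito $5.67: ready-to-eat food → 3% + 1% city = 4% → $0.23
Sushi platter $13.63: ready-to-eat food → 3% + 1% city = 4% → $0.55
Tax on ready-to-eat food = $0.46 + $0.23 + $0.55 = $1.24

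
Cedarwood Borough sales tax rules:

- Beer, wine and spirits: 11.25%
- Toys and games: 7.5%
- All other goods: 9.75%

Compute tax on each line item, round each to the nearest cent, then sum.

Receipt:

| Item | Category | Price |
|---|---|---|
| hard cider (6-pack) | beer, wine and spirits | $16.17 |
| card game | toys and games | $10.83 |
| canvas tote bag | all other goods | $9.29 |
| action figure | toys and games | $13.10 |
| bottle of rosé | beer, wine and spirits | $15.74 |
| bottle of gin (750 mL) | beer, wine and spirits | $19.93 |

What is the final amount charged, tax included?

$93.59

Hard cider (6-pack) $16.17: beer, wine and spirits → 11.25% → $1.82
Card game $10.83: toys and games → 7.5% → $0.81
Canvas tote bag $9.29: all other goods → 9.75% → $0.91
Action figure $13.10: toys and games → 7.5% → $0.98
Bottle of rosé $15.74: beer, wine and spirits → 11.25% → $1.77
Bottle of gin (750 mL) $19.93: beer, wine and spirits → 11.25% → $2.24
Subtotal = $85.06; tax = $8.53; total due = $93.59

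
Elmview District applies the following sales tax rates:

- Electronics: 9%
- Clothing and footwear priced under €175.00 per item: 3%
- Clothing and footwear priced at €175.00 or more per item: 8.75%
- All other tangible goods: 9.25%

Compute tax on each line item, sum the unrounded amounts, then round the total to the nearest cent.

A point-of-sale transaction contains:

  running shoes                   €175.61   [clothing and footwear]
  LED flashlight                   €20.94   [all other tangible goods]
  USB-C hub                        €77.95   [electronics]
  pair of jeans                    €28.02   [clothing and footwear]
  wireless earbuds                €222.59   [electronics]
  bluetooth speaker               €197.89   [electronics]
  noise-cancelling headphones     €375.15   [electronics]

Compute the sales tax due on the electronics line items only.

USB-C hub €77.95: electronics → 9% → €7.0155
Wireless earbuds €222.59: electronics → 9% → €20.0331
Bluetooth speaker €197.89: electronics → 9% → €17.8101
Noise-cancelling headphones €375.15: electronics → 9% → €33.7635
Tax on electronics: unrounded sum = €78.6222 → €78.62

€78.62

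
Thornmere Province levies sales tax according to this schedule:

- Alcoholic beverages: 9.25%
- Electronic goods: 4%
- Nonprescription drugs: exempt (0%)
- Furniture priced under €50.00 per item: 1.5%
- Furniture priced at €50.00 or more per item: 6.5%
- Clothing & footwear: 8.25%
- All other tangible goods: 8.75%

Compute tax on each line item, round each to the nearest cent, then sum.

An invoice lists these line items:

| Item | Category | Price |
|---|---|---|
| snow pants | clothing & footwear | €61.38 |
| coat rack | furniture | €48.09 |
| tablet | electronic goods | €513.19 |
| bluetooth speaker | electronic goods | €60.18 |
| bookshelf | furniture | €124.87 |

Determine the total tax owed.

Snow pants €61.38: clothing & footwear → 8.25% → €5.06
Coat rack €48.09: furniture, under €50.00 → 1.5% → €0.72
Tablet €513.19: electronic goods → 4% → €20.53
Bluetooth speaker €60.18: electronic goods → 4% → €2.41
Bookshelf €124.87: furniture, €50.00 or more → 6.5% → €8.12
Total tax = €5.06 + €0.72 + €20.53 + €2.41 + €8.12 = €36.84

€36.84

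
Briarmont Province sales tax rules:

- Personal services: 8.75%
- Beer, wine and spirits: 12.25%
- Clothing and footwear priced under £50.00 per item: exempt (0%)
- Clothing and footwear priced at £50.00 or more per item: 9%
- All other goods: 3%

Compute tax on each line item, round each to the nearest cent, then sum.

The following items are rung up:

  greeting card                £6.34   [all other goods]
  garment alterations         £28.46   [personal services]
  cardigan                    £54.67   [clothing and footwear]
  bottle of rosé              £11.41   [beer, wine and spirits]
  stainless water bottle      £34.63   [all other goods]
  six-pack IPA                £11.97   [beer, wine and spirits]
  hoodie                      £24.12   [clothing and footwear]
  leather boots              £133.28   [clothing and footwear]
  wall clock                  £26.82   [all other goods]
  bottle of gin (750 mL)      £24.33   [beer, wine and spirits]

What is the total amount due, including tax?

£383.32

Greeting card £6.34: all other goods → 3% → £0.19
Garment alterations £28.46: personal services → 8.75% → £2.49
Cardigan £54.67: clothing and footwear, £50.00 or more → 9% → £4.92
Bottle of rosé £11.41: beer, wine and spirits → 12.25% → £1.40
Stainless water bottle £34.63: all other goods → 3% → £1.04
Six-pack IPA £11.97: beer, wine and spirits → 12.25% → £1.47
Hoodie £24.12: clothing and footwear, under £50.00 → 0% → £0.00
Leather boots £133.28: clothing and footwear, £50.00 or more → 9% → £12.00
Wall clock £26.82: all other goods → 3% → £0.80
Bottle of gin (750 mL) £24.33: beer, wine and spirits → 12.25% → £2.98
Subtotal = £356.03; tax = £27.29; total due = £383.32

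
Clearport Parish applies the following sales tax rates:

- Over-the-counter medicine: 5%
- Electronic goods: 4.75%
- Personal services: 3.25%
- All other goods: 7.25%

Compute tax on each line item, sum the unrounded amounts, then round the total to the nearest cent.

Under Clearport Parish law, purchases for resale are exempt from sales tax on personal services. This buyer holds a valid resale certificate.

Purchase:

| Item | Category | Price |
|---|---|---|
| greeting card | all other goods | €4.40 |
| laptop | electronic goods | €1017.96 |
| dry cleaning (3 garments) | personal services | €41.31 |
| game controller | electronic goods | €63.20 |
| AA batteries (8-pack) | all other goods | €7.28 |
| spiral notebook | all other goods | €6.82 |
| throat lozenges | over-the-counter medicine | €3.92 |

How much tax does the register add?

Greeting card €4.40: all other goods → 7.25% → €0.319
Laptop €1017.96: electronic goods → 4.75% → €48.3531
Dry cleaning (3 garments) €41.31: personal services, buyer-exempt → 0% → €0.00
Game controller €63.20: electronic goods → 4.75% → €3.002
AA batteries (8-pack) €7.28: all other goods → 7.25% → €0.5278
Spiral notebook €6.82: all other goods → 7.25% → €0.49445
Throat lozenges €3.92: over-the-counter medicine → 5% → €0.196
Unrounded tax sum = €52.89235 → €52.89

€52.89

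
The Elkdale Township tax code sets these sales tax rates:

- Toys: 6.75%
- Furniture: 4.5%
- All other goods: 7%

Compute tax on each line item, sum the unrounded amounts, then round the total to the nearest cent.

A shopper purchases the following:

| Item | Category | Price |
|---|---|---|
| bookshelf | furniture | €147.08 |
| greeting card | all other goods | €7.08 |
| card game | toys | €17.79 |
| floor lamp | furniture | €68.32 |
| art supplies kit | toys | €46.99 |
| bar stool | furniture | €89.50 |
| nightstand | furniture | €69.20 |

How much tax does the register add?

Bookshelf €147.08: furniture → 4.5% → €6.6186
Greeting card €7.08: all other goods → 7% → €0.4956
Card game €17.79: toys → 6.75% → €1.200825
Floor lamp €68.32: furniture → 4.5% → €3.0744
Art supplies kit €46.99: toys → 6.75% → €3.171825
Bar stool €89.50: furniture → 4.5% → €4.0275
Nightstand €69.20: furniture → 4.5% → €3.114
Unrounded tax sum = €21.70275 → €21.70

€21.70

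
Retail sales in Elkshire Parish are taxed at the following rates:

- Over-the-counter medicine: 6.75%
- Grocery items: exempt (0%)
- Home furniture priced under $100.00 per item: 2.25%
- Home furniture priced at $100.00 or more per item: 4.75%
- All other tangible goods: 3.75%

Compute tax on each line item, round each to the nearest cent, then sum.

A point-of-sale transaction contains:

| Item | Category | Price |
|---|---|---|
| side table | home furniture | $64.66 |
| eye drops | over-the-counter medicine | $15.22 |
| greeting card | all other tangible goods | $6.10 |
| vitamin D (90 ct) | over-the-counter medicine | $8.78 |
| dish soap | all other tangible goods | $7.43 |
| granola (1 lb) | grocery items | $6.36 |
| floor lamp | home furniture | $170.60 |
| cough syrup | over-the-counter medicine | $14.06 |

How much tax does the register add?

Side table $64.66: home furniture, under $100.00 → 2.25% → $1.45
Eye drops $15.22: over-the-counter medicine → 6.75% → $1.03
Greeting card $6.10: all other tangible goods → 3.75% → $0.23
Vitamin D (90 ct) $8.78: over-the-counter medicine → 6.75% → $0.59
Dish soap $7.43: all other tangible goods → 3.75% → $0.28
Granola (1 lb) $6.36: grocery items → 0% → $0.00
Floor lamp $170.60: home furniture, $100.00 or more → 4.75% → $8.10
Cough syrup $14.06: over-the-counter medicine → 6.75% → $0.95
Total tax = $1.45 + $1.03 + $0.23 + $0.59 + $0.28 + $8.10 + $0.95 = $12.63

$12.63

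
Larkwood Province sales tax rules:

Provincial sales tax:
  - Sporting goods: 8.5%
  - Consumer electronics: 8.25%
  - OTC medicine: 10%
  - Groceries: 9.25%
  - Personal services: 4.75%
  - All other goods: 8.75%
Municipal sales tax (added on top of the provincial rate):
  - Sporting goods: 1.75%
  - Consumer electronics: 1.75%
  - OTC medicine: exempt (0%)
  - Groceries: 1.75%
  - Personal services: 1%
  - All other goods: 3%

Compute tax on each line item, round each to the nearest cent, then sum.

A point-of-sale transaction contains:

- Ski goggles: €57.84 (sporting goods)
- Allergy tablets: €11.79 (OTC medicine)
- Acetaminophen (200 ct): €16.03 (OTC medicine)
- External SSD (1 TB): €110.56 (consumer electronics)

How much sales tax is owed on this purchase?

Ski goggles €57.84: sporting goods → 8.5% + 1.75% municipal = 10.25% → €5.93
Allergy tablets €11.79: OTC medicine → 10% + 0% municipal = 10% → €1.18
Acetaminophen (200 ct) €16.03: OTC medicine → 10% + 0% municipal = 10% → €1.60
External SSD (1 TB) €110.56: consumer electronics → 8.25% + 1.75% municipal = 10% → €11.06
Total tax = €5.93 + €1.18 + €1.60 + €11.06 = €19.77

€19.77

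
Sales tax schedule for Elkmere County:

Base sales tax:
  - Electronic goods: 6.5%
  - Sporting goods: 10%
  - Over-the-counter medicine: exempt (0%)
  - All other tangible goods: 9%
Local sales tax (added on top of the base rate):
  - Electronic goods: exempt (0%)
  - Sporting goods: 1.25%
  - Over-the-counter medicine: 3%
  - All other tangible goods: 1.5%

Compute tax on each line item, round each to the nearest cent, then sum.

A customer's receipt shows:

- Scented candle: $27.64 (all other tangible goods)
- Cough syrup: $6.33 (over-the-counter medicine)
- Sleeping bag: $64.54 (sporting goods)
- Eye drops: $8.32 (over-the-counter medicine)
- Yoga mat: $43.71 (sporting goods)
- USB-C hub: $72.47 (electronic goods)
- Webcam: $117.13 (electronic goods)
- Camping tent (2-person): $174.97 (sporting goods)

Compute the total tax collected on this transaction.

Scented candle $27.64: all other tangible goods → 9% + 1.5% local = 10.5% → $2.90
Cough syrup $6.33: over-the-counter medicine → 0% + 3% local = 3% → $0.19
Sleeping bag $64.54: sporting goods → 10% + 1.25% local = 11.25% → $7.26
Eye drops $8.32: over-the-counter medicine → 0% + 3% local = 3% → $0.25
Yoga mat $43.71: sporting goods → 10% + 1.25% local = 11.25% → $4.92
USB-C hub $72.47: electronic goods → 6.5% + 0% local = 6.5% → $4.71
Webcam $117.13: electronic goods → 6.5% + 0% local = 6.5% → $7.61
Camping tent (2-person) $174.97: sporting goods → 10% + 1.25% local = 11.25% → $19.68
Total tax = $2.90 + $0.19 + $7.26 + $0.25 + $4.92 + $4.71 + $7.61 + $19.68 = $47.52

$47.52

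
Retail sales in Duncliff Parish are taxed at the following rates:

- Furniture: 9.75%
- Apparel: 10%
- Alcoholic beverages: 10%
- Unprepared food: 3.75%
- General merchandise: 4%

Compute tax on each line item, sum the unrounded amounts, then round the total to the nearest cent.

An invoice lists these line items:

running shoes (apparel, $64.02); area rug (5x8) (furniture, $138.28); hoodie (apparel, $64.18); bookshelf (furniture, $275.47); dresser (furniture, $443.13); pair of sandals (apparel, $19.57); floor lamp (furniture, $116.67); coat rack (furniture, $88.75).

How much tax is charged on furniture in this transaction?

$103.57

Area rug (5x8) $138.28: furniture → 9.75% → $13.4823
Bookshelf $275.47: furniture → 9.75% → $26.858325
Dresser $443.13: furniture → 9.75% → $43.205175
Floor lamp $116.67: furniture → 9.75% → $11.375325
Coat rack $88.75: furniture → 9.75% → $8.653125
Tax on furniture: unrounded sum = $103.57425 → $103.57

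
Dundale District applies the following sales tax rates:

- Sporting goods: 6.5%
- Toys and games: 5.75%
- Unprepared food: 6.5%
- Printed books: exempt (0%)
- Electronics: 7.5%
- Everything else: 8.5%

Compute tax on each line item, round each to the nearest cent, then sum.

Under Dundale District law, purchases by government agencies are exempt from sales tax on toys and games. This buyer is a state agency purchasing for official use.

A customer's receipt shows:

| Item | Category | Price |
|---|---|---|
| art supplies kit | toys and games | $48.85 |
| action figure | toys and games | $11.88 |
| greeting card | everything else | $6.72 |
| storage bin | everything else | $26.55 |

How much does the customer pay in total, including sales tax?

Art supplies kit $48.85: toys and games, buyer-exempt → 0% → $0.00
Action figure $11.88: toys and games, buyer-exempt → 0% → $0.00
Greeting card $6.72: everything else → 8.5% → $0.57
Storage bin $26.55: everything else → 8.5% → $2.26
Subtotal = $94.00; tax = $2.83; total due = $96.83

$96.83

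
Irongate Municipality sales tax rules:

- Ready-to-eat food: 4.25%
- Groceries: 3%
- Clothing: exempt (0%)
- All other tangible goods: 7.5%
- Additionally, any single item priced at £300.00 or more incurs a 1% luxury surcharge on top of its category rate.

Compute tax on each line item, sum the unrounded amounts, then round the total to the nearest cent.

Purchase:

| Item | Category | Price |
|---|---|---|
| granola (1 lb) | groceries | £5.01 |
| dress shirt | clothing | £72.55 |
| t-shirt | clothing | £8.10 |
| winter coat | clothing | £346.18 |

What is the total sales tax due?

Granola (1 lb) £5.01: groceries → 3% → £0.1503
Dress shirt £72.55: clothing → 0% → £0.00
T-shirt £8.10: clothing → 0% → £0.00
Winter coat £346.18: clothing → 0% + 1% surcharge = 1% → £3.4618
Unrounded tax sum = £3.6121 → £3.61

£3.61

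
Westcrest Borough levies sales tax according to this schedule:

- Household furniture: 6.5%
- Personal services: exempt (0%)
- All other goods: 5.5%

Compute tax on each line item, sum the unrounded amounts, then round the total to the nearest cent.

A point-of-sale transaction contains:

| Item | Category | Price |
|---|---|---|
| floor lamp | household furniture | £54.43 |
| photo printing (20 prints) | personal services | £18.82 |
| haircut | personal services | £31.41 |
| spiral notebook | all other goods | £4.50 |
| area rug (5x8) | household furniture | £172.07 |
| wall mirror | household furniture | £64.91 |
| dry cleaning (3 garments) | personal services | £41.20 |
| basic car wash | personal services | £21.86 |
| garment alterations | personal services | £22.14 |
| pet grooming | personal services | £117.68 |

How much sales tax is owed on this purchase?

Floor lamp £54.43: household furniture → 6.5% → £3.53795
Photo printing (20 prints) £18.82: personal services → 0% → £0.00
Haircut £31.41: personal services → 0% → £0.00
Spiral notebook £4.50: all other goods → 5.5% → £0.2475
Area rug (5x8) £172.07: household furniture → 6.5% → £11.18455
Wall mirror £64.91: household furniture → 6.5% → £4.21915
Dry cleaning (3 garments) £41.20: personal services → 0% → £0.00
Basic car wash £21.86: personal services → 0% → £0.00
Garment alterations £22.14: personal services → 0% → £0.00
Pet grooming £117.68: personal services → 0% → £0.00
Unrounded tax sum = £19.18915 → £19.19

£19.19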